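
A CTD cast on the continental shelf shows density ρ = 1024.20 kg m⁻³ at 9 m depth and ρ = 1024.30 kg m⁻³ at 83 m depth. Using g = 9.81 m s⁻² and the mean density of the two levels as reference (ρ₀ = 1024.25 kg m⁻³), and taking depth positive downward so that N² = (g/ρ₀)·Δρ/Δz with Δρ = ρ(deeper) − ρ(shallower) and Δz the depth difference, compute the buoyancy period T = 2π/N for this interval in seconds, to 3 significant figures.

1.75 × 10³ s

Δρ = 1024.30 − 1024.20 = 0.10 kg m⁻³ over Δz = 83 − 9 = 74 m.
N² = (9.81/1024.25) × (0.10/74) = 1.2943 × 10⁻⁵ s⁻².
N = √(1.2943 × 10⁻⁵) = 3.5976 × 10⁻³ rad s⁻¹, so T = 2π/N = 1.7465 × 10³ s ≈ 1.75 × 10³ s.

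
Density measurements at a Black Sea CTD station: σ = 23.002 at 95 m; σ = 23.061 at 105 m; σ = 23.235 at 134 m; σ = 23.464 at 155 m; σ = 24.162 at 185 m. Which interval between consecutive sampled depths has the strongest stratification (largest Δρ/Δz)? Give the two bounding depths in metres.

Compute the density gradient over each adjacent pair:
  95–105 m: Δρ/Δz = 0.059/10 = 5.9 × 10⁻³ kg m⁻⁴
  105–134 m: Δρ/Δz = 0.174/29 = 6.0 × 10⁻³ kg m⁻⁴
  134–155 m: Δρ/Δz = 0.229/21 = 0.011 kg m⁻⁴
  155–185 m: Δρ/Δz = 0.698/30 = 0.023 kg m⁻⁴
The largest gradient is in the 155–185 m interval — the pycnocline.

155–185 m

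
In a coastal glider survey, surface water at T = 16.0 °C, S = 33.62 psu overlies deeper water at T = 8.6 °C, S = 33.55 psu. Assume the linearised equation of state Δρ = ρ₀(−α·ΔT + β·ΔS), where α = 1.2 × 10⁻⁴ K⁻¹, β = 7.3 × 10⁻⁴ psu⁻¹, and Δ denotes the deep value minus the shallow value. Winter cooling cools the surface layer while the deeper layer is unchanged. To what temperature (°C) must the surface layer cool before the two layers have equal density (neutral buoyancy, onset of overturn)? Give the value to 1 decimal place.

Neutral buoyancy requires Δρ = 0, i.e. −α(T_deep − T_surf′) + β(S_deep − S_surf) = 0.
T_surf′ = T_deep − (β/α)·ΔS = 8.6 − (7.3 × 10⁻⁴/1.2 × 10⁻⁴)·(-0.07) = 9.026 °C.
Cooling required: 16.0 − (9.026) = 6.974 °C.

9.0 °C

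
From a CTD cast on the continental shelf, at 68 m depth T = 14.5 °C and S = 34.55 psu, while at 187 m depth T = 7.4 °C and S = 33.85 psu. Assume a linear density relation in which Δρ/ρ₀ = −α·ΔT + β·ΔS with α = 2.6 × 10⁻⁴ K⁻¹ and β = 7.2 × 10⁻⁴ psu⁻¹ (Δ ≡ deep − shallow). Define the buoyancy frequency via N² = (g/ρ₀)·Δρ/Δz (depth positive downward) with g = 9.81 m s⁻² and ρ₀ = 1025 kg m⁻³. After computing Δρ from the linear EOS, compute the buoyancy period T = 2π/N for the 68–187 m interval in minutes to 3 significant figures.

9.96 min

ΔT = -7.1 K, ΔS = -0.70 psu (deep − shallow).
Δρ/ρ₀ = −αΔT + βΔS = 1.846 × 10⁻³ − 5.04 × 10⁻⁴ = 1.342 × 10⁻³, so Δρ ≈ 1.376 kg m⁻³.
N² = (g/ρ₀)·Δρ/Δz = g·(Δρ/ρ₀)/Δz = 9.81 × 1.342 × 10⁻³ / 119 = 1.1063 × 10⁻⁴ s⁻².
N = √(1.1063 × 10⁻⁴) = 0.010518 rad s⁻¹ → T = 2π/N = 597.37 s = 9.9562 min ≈ 9.96 min.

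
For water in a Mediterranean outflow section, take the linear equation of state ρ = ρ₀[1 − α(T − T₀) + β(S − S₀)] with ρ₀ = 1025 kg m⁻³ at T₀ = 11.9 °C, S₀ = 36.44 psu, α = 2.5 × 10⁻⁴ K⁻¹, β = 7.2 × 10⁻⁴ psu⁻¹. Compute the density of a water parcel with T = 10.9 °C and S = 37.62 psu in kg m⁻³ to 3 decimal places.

1026.127 kg m⁻³

T − T₀ = -1.0 K, S − S₀ = +1.18 psu.
Bracket = 1 − α·(-1.0) + β·(+1.18) = 1 + (1.0996 × 10⁻³) = 1.0010996.
ρ = 1025 × 1.0010996 = 1026.127 kg m⁻³.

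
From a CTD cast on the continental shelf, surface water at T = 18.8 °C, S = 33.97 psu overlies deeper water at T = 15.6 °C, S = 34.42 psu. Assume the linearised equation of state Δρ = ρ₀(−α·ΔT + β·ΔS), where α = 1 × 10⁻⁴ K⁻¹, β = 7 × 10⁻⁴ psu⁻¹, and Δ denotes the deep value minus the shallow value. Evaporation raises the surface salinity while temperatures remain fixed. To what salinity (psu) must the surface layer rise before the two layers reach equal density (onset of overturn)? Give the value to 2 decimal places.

34.88 psu

Neutral buoyancy requires −α(T_deep − T_surf) + β(S_deep − S_surf′) = 0.
S_surf′ = S_deep − (α/β)·ΔT = 34.42 − (1 × 10⁻⁴/7 × 10⁻⁴)·(-3.2) = 34.8771 psu.
Increase required: 34.8771 − 33.97 = 0.9071 psu.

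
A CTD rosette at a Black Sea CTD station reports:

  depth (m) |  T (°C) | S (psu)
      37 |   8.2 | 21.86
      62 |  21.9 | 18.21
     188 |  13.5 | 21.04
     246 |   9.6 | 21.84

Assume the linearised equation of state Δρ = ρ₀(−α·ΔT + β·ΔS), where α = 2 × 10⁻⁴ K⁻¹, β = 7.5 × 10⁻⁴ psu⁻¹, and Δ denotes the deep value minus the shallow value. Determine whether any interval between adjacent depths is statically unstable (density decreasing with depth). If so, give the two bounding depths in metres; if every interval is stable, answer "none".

Evaluate Δρ/ρ₀ = −αΔT + βΔS across each adjacent pair:
  37–62 m: −αΔT+βΔS = −(2 × 10⁻⁴)(+13.7)+(7.5 × 10⁻⁴)(-3.65) = -5.5 × 10⁻³ → UNSTABLE
  62–188 m: −αΔT+βΔS = −(2 × 10⁻⁴)(-8.4)+(7.5 × 10⁻⁴)(+2.83) = 3.8 × 10⁻³ → stable
  188–246 m: −αΔT+βΔS = −(2 × 10⁻⁴)(-3.9)+(7.5 × 10⁻⁴)(+0.80) = 1.4 × 10⁻³ → stable
The 37–62 m interval has Δρ < 0: lighter water underlies denser water.

37–62 m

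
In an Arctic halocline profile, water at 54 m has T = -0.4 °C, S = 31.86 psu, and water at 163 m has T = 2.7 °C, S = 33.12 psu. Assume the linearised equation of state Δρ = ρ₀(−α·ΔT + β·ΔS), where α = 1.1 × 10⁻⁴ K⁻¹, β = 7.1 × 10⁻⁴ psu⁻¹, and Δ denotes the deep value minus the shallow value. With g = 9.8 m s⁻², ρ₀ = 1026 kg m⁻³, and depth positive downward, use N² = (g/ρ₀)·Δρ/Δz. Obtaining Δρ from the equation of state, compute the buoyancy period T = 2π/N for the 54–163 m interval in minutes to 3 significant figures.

ΔT = +3.1 K, ΔS = +1.26 psu (deep − shallow).
Δρ/ρ₀ = −αΔT + βΔS = -3.41 × 10⁻⁴ + 8.946 × 10⁻⁴ = 5.536 × 10⁻⁴, so Δρ ≈ 0.5680 kg m⁻³.
N² = (g/ρ₀)·Δρ/Δz = g·(Δρ/ρ₀)/Δz = 9.8 × 5.536 × 10⁻⁴ / 109 = 4.9773 × 10⁻⁵ s⁻².
N = √(4.9773 × 10⁻⁵) = 7.0550 × 10⁻³ rad s⁻¹ → T = 2π/N = 890.60 s = 14.843 min ≈ 14.8 min.

14.8 min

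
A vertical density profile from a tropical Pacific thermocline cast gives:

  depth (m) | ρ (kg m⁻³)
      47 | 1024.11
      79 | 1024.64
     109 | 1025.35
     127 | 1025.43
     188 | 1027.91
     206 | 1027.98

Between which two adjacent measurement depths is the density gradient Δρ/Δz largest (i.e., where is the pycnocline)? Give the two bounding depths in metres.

Compute the density gradient over each adjacent pair:
  47–79 m: Δρ/Δz = 0.53/32 = 0.017 kg m⁻⁴
  79–109 m: Δρ/Δz = 0.71/30 = 0.024 kg m⁻⁴
  109–127 m: Δρ/Δz = 0.08/18 = 4.4 × 10⁻³ kg m⁻⁴
  127–188 m: Δρ/Δz = 2.48/61 = 0.041 kg m⁻⁴
  188–206 m: Δρ/Δz = 0.07/18 = 3.9 × 10⁻³ kg m⁻⁴
The largest gradient is in the 127–188 m interval — the pycnocline.

127–188 m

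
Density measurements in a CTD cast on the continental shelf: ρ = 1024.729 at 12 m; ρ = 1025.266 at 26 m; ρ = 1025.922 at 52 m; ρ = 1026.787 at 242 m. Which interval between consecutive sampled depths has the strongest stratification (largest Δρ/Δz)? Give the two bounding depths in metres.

Compute the density gradient over each adjacent pair:
  12–26 m: Δρ/Δz = 0.537/14 = 0.038 kg m⁻⁴
  26–52 m: Δρ/Δz = 0.656/26 = 0.025 kg m⁻⁴
  52–242 m: Δρ/Δz = 0.865/190 = 4.6 × 10⁻³ kg m⁻⁴
The largest gradient is in the 12–26 m interval — the pycnocline.

12–26 m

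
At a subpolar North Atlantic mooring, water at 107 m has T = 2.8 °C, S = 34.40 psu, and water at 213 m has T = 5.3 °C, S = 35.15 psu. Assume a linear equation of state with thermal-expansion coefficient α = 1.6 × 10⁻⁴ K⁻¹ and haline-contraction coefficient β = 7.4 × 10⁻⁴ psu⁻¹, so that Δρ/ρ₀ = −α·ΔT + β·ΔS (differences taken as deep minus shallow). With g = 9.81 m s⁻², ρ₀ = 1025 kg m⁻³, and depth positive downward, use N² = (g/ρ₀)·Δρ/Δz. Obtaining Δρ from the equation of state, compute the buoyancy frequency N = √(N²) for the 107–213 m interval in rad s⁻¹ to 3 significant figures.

3.79 × 10⁻³ rad s⁻¹

ΔT = +2.5 K, ΔS = +0.75 psu (deep − shallow).
Δρ/ρ₀ = −αΔT + βΔS = -4.00 × 10⁻⁴ + 5.55 × 10⁻⁴ = 1.55 × 10⁻⁴, so Δρ ≈ 0.1589 kg m⁻³.
N² = (g/ρ₀)·Δρ/Δz = g·(Δρ/ρ₀)/Δz = 9.81 × 1.55 × 10⁻⁴ / 106 = 1.4345 × 10⁻⁵ s⁻².
N = √(1.4345 × 10⁻⁵) = 3.7875 × 10⁻³ rad s⁻¹ ≈ 3.79 × 10⁻³ rad s⁻¹.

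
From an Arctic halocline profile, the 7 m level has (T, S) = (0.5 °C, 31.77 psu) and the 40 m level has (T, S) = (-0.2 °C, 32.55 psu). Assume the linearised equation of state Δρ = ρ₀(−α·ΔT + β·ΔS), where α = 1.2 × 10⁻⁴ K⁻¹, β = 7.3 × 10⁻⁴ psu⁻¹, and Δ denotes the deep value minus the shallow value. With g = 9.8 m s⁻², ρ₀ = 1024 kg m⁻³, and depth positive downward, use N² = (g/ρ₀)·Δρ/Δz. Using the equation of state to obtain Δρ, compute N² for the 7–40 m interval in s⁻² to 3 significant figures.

ΔT = -0.7 K, ΔS = +0.78 psu (deep − shallow).
Δρ/ρ₀ = −αΔT + βΔS = 8.40 × 10⁻⁵ + 5.694 × 10⁻⁴ = 6.534 × 10⁻⁴, so Δρ ≈ 0.6691 kg m⁻³.
N² = (g/ρ₀)·Δρ/Δz = g·(Δρ/ρ₀)/Δz = 9.8 × 6.534 × 10⁻⁴ / 33 = 1.9404 × 10⁻⁴ s⁻² ≈ 1.94 × 10⁻⁴ s⁻².

1.94 × 10⁻⁴ s⁻²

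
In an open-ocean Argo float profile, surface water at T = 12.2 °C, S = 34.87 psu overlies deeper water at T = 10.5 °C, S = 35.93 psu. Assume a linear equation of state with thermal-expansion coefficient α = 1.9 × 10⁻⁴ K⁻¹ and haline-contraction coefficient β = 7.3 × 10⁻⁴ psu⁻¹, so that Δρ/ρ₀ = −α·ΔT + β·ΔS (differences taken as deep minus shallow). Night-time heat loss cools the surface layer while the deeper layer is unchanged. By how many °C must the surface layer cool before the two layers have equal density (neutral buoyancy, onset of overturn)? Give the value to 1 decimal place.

Neutral buoyancy requires Δρ = 0, i.e. −α(T_deep − T_surf′) + β(S_deep − S_surf) = 0.
T_surf′ = T_deep − (β/α)·ΔS = 10.5 − (7.3 × 10⁻⁴/1.9 × 10⁻⁴)·(+1.06) = 6.427 °C.
Cooling required: 12.2 − (6.427) = 5.773 °C.

5.8 °C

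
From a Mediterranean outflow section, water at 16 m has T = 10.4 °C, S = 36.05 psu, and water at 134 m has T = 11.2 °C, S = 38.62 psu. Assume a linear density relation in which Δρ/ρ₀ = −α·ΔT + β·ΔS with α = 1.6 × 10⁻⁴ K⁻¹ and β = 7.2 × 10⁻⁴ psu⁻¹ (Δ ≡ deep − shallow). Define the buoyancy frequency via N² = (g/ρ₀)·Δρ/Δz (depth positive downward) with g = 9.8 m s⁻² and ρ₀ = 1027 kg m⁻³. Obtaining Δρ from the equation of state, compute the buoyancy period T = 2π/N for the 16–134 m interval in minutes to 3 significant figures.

ΔT = +0.8 K, ΔS = +2.57 psu (deep − shallow).
Δρ/ρ₀ = −αΔT + βΔS = -1.28 × 10⁻⁴ + 1.8504 × 10⁻³ = 1.7224 × 10⁻³, so Δρ ≈ 1.769 kg m⁻³.
N² = (g/ρ₀)·Δρ/Δz = g·(Δρ/ρ₀)/Δz = 9.8 × 1.7224 × 10⁻³ / 118 = 1.4305 × 10⁻⁴ s⁻².
N = √(1.4305 × 10⁻⁴) = 0.011960 rad s⁻¹ → T = 2π/N = 525.35 s = 8.7558 min ≈ 8.76 min.

8.76 min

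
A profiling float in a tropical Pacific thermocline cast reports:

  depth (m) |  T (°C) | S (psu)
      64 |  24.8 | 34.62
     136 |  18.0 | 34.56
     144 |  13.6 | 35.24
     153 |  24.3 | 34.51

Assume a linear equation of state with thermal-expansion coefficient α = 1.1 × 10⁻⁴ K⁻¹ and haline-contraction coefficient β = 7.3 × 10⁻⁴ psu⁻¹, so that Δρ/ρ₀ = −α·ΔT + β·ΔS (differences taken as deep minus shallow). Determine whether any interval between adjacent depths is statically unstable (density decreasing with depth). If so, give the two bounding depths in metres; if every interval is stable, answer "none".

Evaluate Δρ/ρ₀ = −αΔT + βΔS across each adjacent pair:
  64–136 m: −αΔT+βΔS = −(1.1 × 10⁻⁴)(-6.8)+(7.3 × 10⁻⁴)(-0.06) = 7.0 × 10⁻⁴ → stable
  136–144 m: −αΔT+βΔS = −(1.1 × 10⁻⁴)(-4.4)+(7.3 × 10⁻⁴)(+0.68) = 9.8 × 10⁻⁴ → stable
  144–153 m: −αΔT+βΔS = −(1.1 × 10⁻⁴)(+10.7)+(7.3 × 10⁻⁴)(-0.73) = -1.7 × 10⁻³ → UNSTABLE
The 144–153 m interval has Δρ < 0: lighter water underlies denser water.

144–153 m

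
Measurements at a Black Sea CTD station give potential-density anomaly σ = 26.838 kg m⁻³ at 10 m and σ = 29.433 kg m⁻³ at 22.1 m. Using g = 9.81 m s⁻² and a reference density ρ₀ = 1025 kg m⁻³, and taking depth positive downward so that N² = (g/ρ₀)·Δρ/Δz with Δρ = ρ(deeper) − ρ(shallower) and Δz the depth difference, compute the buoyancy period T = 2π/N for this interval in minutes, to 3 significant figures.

Δρ = 1029.433 − 1026.838 = 2.595 kg m⁻³ over Δz = 22.1 − 10 = 12.1 m.
N² = (9.81/1025) × (2.595/12.1) = 2.0526 × 10⁻³ s⁻².
N = √(2.0526 × 10⁻³) = 0.045306 rad s⁻¹, so T = 2π/N = 138.68 s = 2.3113 min ≈ 2.31 min.

2.31 min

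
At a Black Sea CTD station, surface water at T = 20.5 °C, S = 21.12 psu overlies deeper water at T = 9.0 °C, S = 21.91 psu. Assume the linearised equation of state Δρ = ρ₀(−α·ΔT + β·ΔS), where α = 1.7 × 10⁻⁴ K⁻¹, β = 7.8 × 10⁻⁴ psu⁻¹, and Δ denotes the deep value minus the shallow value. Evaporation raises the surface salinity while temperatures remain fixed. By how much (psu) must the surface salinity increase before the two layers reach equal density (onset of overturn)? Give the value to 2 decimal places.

Neutral buoyancy requires −α(T_deep − T_surf) + β(S_deep − S_surf′) = 0.
S_surf′ = S_deep − (α/β)·ΔT = 21.91 − (1.7 × 10⁻⁴/7.8 × 10⁻⁴)·(-11.5) = 24.4164 psu.
Increase required: 24.4164 − 21.12 = 3.2964 psu.

3.30 psu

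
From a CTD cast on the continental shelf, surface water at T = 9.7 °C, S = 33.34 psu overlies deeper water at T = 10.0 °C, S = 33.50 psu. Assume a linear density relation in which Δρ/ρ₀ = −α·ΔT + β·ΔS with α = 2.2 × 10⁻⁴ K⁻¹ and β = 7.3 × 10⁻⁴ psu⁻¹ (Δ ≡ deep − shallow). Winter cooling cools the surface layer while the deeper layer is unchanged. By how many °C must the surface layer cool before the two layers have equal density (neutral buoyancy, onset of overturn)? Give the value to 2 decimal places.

0.23 °C

Neutral buoyancy requires Δρ = 0, i.e. −α(T_deep − T_surf′) + β(S_deep − S_surf) = 0.
T_surf′ = T_deep − (β/α)·ΔS = 10.0 − (7.3 × 10⁻⁴/2.2 × 10⁻⁴)·(+0.16) = 9.4691 °C.
Cooling required: 9.7 − (9.4691) = 0.2309 °C.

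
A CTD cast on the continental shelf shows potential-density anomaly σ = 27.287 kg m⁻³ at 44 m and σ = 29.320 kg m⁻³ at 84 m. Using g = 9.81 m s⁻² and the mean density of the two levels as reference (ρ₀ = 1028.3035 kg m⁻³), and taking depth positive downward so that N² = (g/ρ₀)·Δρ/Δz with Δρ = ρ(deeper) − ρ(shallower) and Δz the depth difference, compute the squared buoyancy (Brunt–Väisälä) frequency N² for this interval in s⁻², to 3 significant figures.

4.85 × 10⁻⁴ s⁻²

Δρ = 1029.320 − 1027.287 = 2.033 kg m⁻³ over Δz = 84 − 44 = 40 m.
N² = (9.81/1028.3035) × (2.033/40) = 4.8487 × 10⁻⁴ s⁻² ≈ 4.85 × 10⁻⁴ s⁻².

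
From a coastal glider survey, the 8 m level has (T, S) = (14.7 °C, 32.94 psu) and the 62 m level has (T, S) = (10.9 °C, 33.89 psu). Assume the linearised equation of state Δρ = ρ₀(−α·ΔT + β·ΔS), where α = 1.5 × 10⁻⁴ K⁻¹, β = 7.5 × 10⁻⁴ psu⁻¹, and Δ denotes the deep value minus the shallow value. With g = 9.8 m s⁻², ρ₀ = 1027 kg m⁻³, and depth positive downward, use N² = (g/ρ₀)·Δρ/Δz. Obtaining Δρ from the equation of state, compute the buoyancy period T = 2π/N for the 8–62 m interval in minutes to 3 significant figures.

6.86 min

ΔT = -3.8 K, ΔS = +0.95 psu (deep − shallow).
Δρ/ρ₀ = −αΔT + βΔS = 5.70 × 10⁻⁴ + 7.125 × 10⁻⁴ = 1.2825 × 10⁻³, so Δρ ≈ 1.317 kg m⁻³.
N² = (g/ρ₀)·Δρ/Δz = g·(Δρ/ρ₀)/Δz = 9.8 × 1.2825 × 10⁻³ / 54 = 2.3275 × 10⁻⁴ s⁻².
N = √(2.3275 × 10⁻⁴) = 0.015256 rad s⁻¹ → T = 2π/N = 411.85 s = 6.8642 min ≈ 6.86 min.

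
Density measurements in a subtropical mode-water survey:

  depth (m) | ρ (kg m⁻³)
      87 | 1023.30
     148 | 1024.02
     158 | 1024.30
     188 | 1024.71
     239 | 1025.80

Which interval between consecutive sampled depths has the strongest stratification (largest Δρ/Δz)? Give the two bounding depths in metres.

148–158 m

Compute the density gradient over each adjacent pair:
  87–148 m: Δρ/Δz = 0.72/61 = 0.012 kg m⁻⁴
  148–158 m: Δρ/Δz = 0.28/10 = 0.028 kg m⁻⁴
  158–188 m: Δρ/Δz = 0.41/30 = 0.014 kg m⁻⁴
  188–239 m: Δρ/Δz = 1.09/51 = 0.021 kg m⁻⁴
The largest gradient is in the 148–158 m interval — the pycnocline.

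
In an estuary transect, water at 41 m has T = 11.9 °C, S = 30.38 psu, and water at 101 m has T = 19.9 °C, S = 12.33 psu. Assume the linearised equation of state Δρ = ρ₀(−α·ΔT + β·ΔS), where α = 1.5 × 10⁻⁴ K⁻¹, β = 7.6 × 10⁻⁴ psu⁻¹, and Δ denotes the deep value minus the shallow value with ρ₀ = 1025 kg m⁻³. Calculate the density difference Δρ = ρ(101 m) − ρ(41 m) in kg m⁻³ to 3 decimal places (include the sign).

ΔT = +8.0 K, ΔS = -18.05 psu (deep − shallow).
Δρ/ρ₀ = −(1.5 × 10⁻⁴)(+8.0) + (7.6 × 10⁻⁴)(-18.05) = -0.014918.
Δρ = 1025 × (-0.014918) = -15.291 kg m⁻³.
Negative Δρ: lighter below, statically unstable.

-15.291 kg m⁻³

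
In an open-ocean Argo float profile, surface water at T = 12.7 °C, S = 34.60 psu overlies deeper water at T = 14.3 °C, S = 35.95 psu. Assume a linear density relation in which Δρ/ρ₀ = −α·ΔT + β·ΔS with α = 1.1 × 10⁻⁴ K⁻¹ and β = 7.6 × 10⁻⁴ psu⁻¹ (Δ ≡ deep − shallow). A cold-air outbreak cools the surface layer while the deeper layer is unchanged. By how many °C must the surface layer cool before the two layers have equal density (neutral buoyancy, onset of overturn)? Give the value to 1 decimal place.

7.7 °C

Neutral buoyancy requires Δρ = 0, i.e. −α(T_deep − T_surf′) + β(S_deep − S_surf) = 0.
T_surf′ = T_deep − (β/α)·ΔS = 14.3 − (7.6 × 10⁻⁴/1.1 × 10⁻⁴)·(+1.35) = 4.973 °C.
Cooling required: 12.7 − (4.973) = 7.727 °C.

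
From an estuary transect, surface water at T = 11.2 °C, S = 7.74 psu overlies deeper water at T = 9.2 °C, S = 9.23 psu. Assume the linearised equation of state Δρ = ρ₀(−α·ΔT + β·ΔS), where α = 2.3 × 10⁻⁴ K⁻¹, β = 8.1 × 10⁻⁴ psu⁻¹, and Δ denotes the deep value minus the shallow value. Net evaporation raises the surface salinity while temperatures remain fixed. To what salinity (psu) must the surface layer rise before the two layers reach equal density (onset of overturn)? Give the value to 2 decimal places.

Neutral buoyancy requires −α(T_deep − T_surf) + β(S_deep − S_surf′) = 0.
S_surf′ = S_deep − (α/β)·ΔT = 9.23 − (2.3 × 10⁻⁴/8.1 × 10⁻⁴)·(-2.0) = 9.7979 psu.
Increase required: 9.7979 − 7.74 = 2.0579 psu.

9.80 psu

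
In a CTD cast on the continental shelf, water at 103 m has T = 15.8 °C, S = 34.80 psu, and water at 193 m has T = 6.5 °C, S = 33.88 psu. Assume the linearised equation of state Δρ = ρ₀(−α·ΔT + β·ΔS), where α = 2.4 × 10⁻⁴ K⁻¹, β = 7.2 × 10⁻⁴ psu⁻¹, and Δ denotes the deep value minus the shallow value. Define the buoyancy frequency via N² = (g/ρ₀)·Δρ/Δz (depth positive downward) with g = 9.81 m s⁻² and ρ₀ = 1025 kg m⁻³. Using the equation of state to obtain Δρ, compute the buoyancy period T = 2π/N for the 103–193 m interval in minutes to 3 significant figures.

8.01 min

ΔT = -9.3 K, ΔS = -0.92 psu (deep − shallow).
Δρ/ρ₀ = −αΔT + βΔS = 2.232 × 10⁻³ − 6.624 × 10⁻⁴ = 1.5696 × 10⁻³, so Δρ ≈ 1.609 kg m⁻³.
N² = (g/ρ₀)·Δρ/Δz = g·(Δρ/ρ₀)/Δz = 9.81 × 1.5696 × 10⁻³ / 90 = 1.7109 × 10⁻⁴ s⁻².
N = √(1.7109 × 10⁻⁴) = 0.013080 rad s⁻¹ → T = 2π/N = 480.37 s = 8.0062 min ≈ 8.01 min.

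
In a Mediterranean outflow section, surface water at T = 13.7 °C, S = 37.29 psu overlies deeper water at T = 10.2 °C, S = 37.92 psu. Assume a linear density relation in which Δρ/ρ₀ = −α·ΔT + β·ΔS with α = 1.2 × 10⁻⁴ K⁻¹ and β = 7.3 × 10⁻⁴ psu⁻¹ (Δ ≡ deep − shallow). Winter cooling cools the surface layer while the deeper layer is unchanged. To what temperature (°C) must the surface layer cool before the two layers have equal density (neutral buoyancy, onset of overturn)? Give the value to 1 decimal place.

6.4 °C

Neutral buoyancy requires Δρ = 0, i.e. −α(T_deep − T_surf′) + β(S_deep − S_surf) = 0.
T_surf′ = T_deep − (β/α)·ΔS = 10.2 − (7.3 × 10⁻⁴/1.2 × 10⁻⁴)·(+0.63) = 6.367 °C.
Cooling required: 13.7 − (6.367) = 7.333 °C.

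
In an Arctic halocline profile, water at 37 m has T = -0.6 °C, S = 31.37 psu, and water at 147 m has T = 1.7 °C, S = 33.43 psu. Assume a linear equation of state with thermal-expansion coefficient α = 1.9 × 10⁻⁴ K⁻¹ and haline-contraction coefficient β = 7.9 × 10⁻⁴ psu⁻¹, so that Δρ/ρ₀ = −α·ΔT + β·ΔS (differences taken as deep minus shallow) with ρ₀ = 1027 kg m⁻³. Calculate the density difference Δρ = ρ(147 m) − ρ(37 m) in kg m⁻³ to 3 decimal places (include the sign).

ΔT = +2.3 K, ΔS = +2.06 psu (deep − shallow).
Δρ/ρ₀ = −(1.9 × 10⁻⁴)(+2.3) + (7.9 × 10⁻⁴)(+2.06) = 1.1904 × 10⁻³.
Δρ = 1027 × (1.1904 × 10⁻³) = +1.223 kg m⁻³.
Positive Δρ: denser below, stable.

+1.223 kg m⁻³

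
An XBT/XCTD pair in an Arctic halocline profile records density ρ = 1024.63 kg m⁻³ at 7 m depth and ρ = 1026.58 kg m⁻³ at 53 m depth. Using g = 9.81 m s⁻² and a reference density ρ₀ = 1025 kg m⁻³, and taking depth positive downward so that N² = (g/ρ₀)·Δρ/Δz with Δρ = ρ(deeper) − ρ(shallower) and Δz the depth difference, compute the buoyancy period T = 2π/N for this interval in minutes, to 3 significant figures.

5.20 min

Δρ = 1026.58 − 1024.63 = 1.95 kg m⁻³ over Δz = 53 − 7 = 46 m.
N² = (9.81/1025) × (1.95/46) = 4.0572 × 10⁻⁴ s⁻².
N = √(4.0572 × 10⁻⁴) = 0.020142 rad s⁻¹, so T = 2π/N = 311.94 s = 5.1990 min ≈ 5.20 min.
A positive N² confirms static stability across the interval.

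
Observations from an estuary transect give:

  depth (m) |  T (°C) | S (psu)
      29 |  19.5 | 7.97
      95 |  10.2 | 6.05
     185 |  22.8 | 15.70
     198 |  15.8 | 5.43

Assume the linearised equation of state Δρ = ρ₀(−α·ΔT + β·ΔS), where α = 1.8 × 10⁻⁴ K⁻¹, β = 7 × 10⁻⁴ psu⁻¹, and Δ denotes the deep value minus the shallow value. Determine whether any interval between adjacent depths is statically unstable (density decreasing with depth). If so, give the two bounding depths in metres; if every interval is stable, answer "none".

Evaluate Δρ/ρ₀ = −αΔT + βΔS across each adjacent pair:
  29–95 m: −αΔT+βΔS = −(1.8 × 10⁻⁴)(-9.3)+(7 × 10⁻⁴)(-1.92) = 3.3 × 10⁻⁴ → stable
  95–185 m: −αΔT+βΔS = −(1.8 × 10⁻⁴)(+12.6)+(7 × 10⁻⁴)(+9.65) = 4.5 × 10⁻³ → stable
  185–198 m: −αΔT+βΔS = −(1.8 × 10⁻⁴)(-7.0)+(7 × 10⁻⁴)(-10.27) = -5.9 × 10⁻³ → UNSTABLE
The 185–198 m interval has Δρ < 0: lighter water underlies denser water.

185–198 m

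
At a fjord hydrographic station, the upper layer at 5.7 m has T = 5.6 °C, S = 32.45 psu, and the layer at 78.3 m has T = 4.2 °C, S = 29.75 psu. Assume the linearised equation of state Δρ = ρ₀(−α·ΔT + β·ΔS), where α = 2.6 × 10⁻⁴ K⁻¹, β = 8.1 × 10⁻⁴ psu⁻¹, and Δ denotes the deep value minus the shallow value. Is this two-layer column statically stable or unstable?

unstable

ΔT = 4.2 − 5.6 = -1.4 K and ΔS = 29.75 − 32.45 = -2.70 psu (deep − shallow).
−αΔT = 3.64 × 10⁻⁴; βΔS = -2.187 × 10⁻³; sum Δρ/ρ₀ = -1.823 × 10⁻³.
Δρ/ρ₀ < 0, so Δρ < 0: deeper water is lighter → statically unstable; the column would overturn.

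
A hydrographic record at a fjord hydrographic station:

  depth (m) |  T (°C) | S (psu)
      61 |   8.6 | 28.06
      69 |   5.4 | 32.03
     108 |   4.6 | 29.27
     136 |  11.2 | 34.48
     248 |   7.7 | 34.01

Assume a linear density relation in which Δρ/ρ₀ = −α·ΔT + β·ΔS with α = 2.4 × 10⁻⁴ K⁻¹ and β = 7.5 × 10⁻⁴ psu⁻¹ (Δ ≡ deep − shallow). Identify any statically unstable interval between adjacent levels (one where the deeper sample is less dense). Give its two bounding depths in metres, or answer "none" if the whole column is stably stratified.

Evaluate Δρ/ρ₀ = −αΔT + βΔS across each adjacent pair:
  61–69 m: −αΔT+βΔS = −(2.4 × 10⁻⁴)(-3.2)+(7.5 × 10⁻⁴)(+3.97) = 3.7 × 10⁻³ → stable
  69–108 m: −αΔT+βΔS = −(2.4 × 10⁻⁴)(-0.8)+(7.5 × 10⁻⁴)(-2.76) = -1.9 × 10⁻³ → UNSTABLE
  108–136 m: −αΔT+βΔS = −(2.4 × 10⁻⁴)(+6.6)+(7.5 × 10⁻⁴)(+5.21) = 2.3 × 10⁻³ → stable
  136–248 m: −αΔT+βΔS = −(2.4 × 10⁻⁴)(-3.5)+(7.5 × 10⁻⁴)(-0.47) = 4.9 × 10⁻⁴ → stable
The 69–108 m interval has Δρ < 0: lighter water underlies denser water.

69–108 m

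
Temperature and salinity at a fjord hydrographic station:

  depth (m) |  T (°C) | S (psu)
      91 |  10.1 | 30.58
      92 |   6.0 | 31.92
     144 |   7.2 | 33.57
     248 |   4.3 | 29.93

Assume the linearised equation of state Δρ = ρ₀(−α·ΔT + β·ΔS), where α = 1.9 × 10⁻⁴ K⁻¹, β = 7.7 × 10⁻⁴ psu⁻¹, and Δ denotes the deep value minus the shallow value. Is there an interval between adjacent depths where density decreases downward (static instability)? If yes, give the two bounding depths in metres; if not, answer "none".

Evaluate Δρ/ρ₀ = −αΔT + βΔS across each adjacent pair:
  91–92 m: −αΔT+βΔS = −(1.9 × 10⁻⁴)(-4.1)+(7.7 × 10⁻⁴)(+1.34) = 1.8 × 10⁻³ → stable
  92–144 m: −αΔT+βΔS = −(1.9 × 10⁻⁴)(+1.2)+(7.7 × 10⁻⁴)(+1.65) = 1.0 × 10⁻³ → stable
  144–248 m: −αΔT+βΔS = −(1.9 × 10⁻⁴)(-2.9)+(7.7 × 10⁻⁴)(-3.64) = -2.3 × 10⁻³ → UNSTABLE
The 144–248 m interval has Δρ < 0: lighter water underlies denser water.

144–248 m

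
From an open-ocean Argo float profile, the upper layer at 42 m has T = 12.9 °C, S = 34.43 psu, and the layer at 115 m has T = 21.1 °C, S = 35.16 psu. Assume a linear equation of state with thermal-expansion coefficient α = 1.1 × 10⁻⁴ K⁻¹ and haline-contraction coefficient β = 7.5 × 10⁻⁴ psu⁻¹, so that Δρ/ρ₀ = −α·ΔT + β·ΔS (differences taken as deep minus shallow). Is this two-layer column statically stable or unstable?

unstable

ΔT = 21.1 − 12.9 = +8.2 K and ΔS = 35.16 − 34.43 = +0.73 psu (deep − shallow).
−αΔT = -9.02 × 10⁻⁴; βΔS = 5.475 × 10⁻⁴; sum Δρ/ρ₀ = -3.545 × 10⁻⁴.
Δρ/ρ₀ < 0, so Δρ < 0: deeper water is lighter → statically unstable; the column would overturn.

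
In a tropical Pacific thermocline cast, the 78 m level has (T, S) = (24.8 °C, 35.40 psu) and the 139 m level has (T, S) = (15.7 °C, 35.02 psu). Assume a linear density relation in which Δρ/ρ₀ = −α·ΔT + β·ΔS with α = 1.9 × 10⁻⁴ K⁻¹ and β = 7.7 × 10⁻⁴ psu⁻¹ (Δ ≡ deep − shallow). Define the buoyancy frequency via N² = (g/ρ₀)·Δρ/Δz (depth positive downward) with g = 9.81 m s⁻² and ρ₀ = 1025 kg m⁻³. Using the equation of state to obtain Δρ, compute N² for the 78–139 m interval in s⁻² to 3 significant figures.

ΔT = -9.1 K, ΔS = -0.38 psu (deep − shallow).
Δρ/ρ₀ = −αΔT + βΔS = 1.729 × 10⁻³ − 2.926 × 10⁻⁴ = 1.4364 × 10⁻³, so Δρ ≈ 1.472 kg m⁻³.
N² = (g/ρ₀)·Δρ/Δz = g·(Δρ/ρ₀)/Δz = 9.81 × 1.4364 × 10⁻³ / 61 = 2.3100 × 10⁻⁴ s⁻² ≈ 2.31 × 10⁻⁴ s⁻².

2.31 × 10⁻⁴ s⁻²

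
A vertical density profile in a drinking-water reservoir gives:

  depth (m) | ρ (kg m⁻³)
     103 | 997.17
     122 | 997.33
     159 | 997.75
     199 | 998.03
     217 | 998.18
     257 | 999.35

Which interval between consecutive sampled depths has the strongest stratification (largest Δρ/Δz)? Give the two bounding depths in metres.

217–257 m

Compute the density gradient over each adjacent pair:
  103–122 m: Δρ/Δz = 0.16/19 = 8.4 × 10⁻³ kg m⁻⁴
  122–159 m: Δρ/Δz = 0.42/37 = 0.011 kg m⁻⁴
  159–199 m: Δρ/Δz = 0.28/40 = 7.0 × 10⁻³ kg m⁻⁴
  199–217 m: Δρ/Δz = 0.15/18 = 8.3 × 10⁻³ kg m⁻⁴
  217–257 m: Δρ/Δz = 1.17/40 = 0.029 kg m⁻⁴
The largest gradient is in the 217–257 m interval — the pycnocline.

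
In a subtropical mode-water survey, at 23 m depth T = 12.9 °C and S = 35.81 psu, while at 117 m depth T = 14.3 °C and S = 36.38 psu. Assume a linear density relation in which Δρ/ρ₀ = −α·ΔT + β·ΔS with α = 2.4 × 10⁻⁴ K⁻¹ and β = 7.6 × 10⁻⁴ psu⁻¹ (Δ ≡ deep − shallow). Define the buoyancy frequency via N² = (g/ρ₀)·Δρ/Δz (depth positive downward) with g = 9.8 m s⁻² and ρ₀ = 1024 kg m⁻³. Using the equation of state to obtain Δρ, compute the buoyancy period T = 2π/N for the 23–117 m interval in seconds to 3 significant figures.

1.97 × 10³ s

ΔT = +1.4 K, ΔS = +0.57 psu (deep − shallow).
Δρ/ρ₀ = −αΔT + βΔS = -3.36 × 10⁻⁴ + 4.332 × 10⁻⁴ = 9.72 × 10⁻⁵, so Δρ ≈ 0.09953 kg m⁻³.
N² = (g/ρ₀)·Δρ/Δz = g·(Δρ/ρ₀)/Δz = 9.8 × 9.72 × 10⁻⁵ / 94 = 1.0134 × 10⁻⁵ s⁻².
N = √(1.0134 × 10⁻⁵) = 3.1834 × 10⁻³ rad s⁻¹ → T = 2π/N = 1.9737 × 10³ s ≈ 1.97 × 10³ s.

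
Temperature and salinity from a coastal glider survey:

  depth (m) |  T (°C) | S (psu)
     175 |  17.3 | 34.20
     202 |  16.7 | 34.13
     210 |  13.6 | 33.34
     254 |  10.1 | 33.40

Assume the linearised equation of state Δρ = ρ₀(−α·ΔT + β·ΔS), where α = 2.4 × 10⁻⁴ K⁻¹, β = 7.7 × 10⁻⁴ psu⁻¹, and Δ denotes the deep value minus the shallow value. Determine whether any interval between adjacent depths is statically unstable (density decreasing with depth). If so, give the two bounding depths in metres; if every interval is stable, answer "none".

none

Evaluate Δρ/ρ₀ = −αΔT + βΔS across each adjacent pair:
  175–202 m: −αΔT+βΔS = −(2.4 × 10⁻⁴)(-0.6)+(7.7 × 10⁻⁴)(-0.07) = 9.0 × 10⁻⁵ → stable
  202–210 m: −αΔT+βΔS = −(2.4 × 10⁻⁴)(-3.1)+(7.7 × 10⁻⁴)(-0.79) = 1.4 × 10⁻⁴ → stable
  210–254 m: −αΔT+βΔS = −(2.4 × 10⁻⁴)(-3.5)+(7.7 × 10⁻⁴)(+0.06) = 8.9 × 10⁻⁴ → stable
Every interval has Δρ > 0: the column is stably stratified throughout.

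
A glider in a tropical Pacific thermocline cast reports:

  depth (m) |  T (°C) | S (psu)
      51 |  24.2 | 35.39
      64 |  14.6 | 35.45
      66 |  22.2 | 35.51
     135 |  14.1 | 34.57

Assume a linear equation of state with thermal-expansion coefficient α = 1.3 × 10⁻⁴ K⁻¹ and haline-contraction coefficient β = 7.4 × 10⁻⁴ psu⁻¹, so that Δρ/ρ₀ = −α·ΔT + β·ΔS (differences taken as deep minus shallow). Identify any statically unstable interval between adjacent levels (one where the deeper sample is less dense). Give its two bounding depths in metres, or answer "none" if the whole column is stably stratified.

Evaluate Δρ/ρ₀ = −αΔT + βΔS across each adjacent pair:
  51–64 m: −αΔT+βΔS = −(1.3 × 10⁻⁴)(-9.6)+(7.4 × 10⁻⁴)(+0.06) = 1.3 × 10⁻³ → stable
  64–66 m: −αΔT+βΔS = −(1.3 × 10⁻⁴)(+7.6)+(7.4 × 10⁻⁴)(+0.06) = -9.4 × 10⁻⁴ → UNSTABLE
  66–135 m: −αΔT+βΔS = −(1.3 × 10⁻⁴)(-8.1)+(7.4 × 10⁻⁴)(-0.94) = 3.6 × 10⁻⁴ → stable
The 64–66 m interval has Δρ < 0: lighter water underlies denser water.

64–66 m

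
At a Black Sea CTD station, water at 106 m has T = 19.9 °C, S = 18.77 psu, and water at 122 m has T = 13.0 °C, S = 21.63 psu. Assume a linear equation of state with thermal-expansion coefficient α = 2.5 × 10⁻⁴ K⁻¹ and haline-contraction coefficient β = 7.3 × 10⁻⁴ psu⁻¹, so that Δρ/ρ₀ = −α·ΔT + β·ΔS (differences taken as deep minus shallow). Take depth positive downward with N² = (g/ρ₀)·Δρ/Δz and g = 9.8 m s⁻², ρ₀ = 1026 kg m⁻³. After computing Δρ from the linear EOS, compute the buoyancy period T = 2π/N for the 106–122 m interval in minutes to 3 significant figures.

ΔT = -6.9 K, ΔS = +2.86 psu (deep − shallow).
Δρ/ρ₀ = −αΔT + βΔS = 1.725 × 10⁻³ + 2.0878 × 10⁻³ = 3.8128 × 10⁻³, so Δρ ≈ 3.912 kg m⁻³.
N² = (g/ρ₀)·Δρ/Δz = g·(Δρ/ρ₀)/Δz = 9.8 × 3.8128 × 10⁻³ / 16 = 2.3353 × 10⁻³ s⁻².
N = √(2.3353 × 10⁻³) = 0.048325 rad s⁻¹ → T = 2π/N = 130.02 s = 2.1670 min ≈ 2.17 min.

2.17 min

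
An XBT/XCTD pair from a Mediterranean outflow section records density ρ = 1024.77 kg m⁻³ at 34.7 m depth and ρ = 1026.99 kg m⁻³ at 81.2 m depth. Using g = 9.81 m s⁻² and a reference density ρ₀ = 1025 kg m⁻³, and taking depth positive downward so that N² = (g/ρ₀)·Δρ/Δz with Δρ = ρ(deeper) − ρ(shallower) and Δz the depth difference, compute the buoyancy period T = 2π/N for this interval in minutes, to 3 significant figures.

4.90 min

Δρ = 1026.99 − 1024.77 = 2.22 kg m⁻³ over Δz = 81.2 − 34.7 = 46.5 m.
N² = (9.81/1025) × (2.22/46.5) = 4.5693 × 10⁻⁴ s⁻².
N = √(4.5693 × 10⁻⁴) = 0.021376 rad s⁻¹, so T = 2π/N = 293.94 s = 4.8990 min ≈ 4.90 min.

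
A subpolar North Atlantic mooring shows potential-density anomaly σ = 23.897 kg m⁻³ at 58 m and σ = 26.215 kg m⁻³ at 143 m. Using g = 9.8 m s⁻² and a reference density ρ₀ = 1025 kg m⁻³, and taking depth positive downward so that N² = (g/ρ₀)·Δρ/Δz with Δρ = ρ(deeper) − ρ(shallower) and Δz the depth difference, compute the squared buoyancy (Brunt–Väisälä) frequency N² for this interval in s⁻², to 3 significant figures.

2.61 × 10⁻⁴ s⁻²

Δρ = 1026.215 − 1023.897 = 2.318 kg m⁻³ over Δz = 143 − 58 = 85 m.
N² = (9.8/1025) × (2.318/85) = 2.6073 × 10⁻⁴ s⁻² ≈ 2.61 × 10⁻⁴ s⁻².
Since Δρ > 0 the layer is stably stratified.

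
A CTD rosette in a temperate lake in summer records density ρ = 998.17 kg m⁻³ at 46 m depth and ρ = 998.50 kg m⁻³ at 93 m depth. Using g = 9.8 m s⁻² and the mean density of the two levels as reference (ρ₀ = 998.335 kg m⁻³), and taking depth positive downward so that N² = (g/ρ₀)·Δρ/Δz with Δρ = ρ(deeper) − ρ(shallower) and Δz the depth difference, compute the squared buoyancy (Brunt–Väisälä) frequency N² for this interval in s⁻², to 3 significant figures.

6.89 × 10⁻⁵ s⁻²

Δρ = 998.50 − 998.17 = 0.33 kg m⁻³ over Δz = 93 − 46 = 47 m.
N² = (9.8/998.335) × (0.33/47) = 6.8923 × 10⁻⁵ s⁻² ≈ 6.89 × 10⁻⁵ s⁻².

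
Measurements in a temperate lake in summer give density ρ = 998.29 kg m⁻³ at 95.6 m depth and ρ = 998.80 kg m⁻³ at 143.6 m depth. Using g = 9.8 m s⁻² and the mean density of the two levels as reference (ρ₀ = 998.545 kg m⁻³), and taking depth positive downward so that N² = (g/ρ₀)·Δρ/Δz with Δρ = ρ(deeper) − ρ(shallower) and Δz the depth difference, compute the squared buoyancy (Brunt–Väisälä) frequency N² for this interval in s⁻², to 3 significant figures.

Δρ = 998.80 − 998.29 = 0.51 kg m⁻³ over Δz = 143.6 − 95.6 = 48 m.
N² = (9.8/998.545) × (0.51/48) = 1.0428 × 10⁻⁴ s⁻² ≈ 1.04 × 10⁻⁴ s⁻².

1.04 × 10⁻⁴ s⁻²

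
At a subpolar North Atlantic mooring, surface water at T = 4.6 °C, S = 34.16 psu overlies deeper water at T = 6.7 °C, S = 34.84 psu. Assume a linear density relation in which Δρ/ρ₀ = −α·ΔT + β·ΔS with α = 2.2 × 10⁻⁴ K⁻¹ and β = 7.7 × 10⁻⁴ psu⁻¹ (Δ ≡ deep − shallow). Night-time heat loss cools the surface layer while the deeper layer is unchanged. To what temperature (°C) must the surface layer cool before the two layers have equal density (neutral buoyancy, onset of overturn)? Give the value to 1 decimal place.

4.3 °C

Neutral buoyancy requires Δρ = 0, i.e. −α(T_deep − T_surf′) + β(S_deep − S_surf) = 0.
T_surf′ = T_deep − (β/α)·ΔS = 6.7 − (7.7 × 10⁻⁴/2.2 × 10⁻⁴)·(+0.68) = 4.320 °C.
Cooling required: 4.6 − (4.320) = 0.280 °C.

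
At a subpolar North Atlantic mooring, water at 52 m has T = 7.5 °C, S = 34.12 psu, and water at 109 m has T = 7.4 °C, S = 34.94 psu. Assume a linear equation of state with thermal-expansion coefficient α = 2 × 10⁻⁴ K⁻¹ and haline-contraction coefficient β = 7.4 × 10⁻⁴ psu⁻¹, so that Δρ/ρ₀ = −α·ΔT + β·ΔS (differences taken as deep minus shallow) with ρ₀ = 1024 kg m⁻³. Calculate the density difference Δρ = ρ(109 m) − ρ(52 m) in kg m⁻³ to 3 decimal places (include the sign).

ΔT = -0.1 K, ΔS = +0.82 psu (deep − shallow).
Δρ/ρ₀ = −(2 × 10⁻⁴)(-0.1) + (7.4 × 10⁻⁴)(+0.82) = 6.268 × 10⁻⁴.
Δρ = 1024 × (6.268 × 10⁻⁴) = +0.642 kg m⁻³.
Positive Δρ: denser below, stable.

+0.642 kg m⁻³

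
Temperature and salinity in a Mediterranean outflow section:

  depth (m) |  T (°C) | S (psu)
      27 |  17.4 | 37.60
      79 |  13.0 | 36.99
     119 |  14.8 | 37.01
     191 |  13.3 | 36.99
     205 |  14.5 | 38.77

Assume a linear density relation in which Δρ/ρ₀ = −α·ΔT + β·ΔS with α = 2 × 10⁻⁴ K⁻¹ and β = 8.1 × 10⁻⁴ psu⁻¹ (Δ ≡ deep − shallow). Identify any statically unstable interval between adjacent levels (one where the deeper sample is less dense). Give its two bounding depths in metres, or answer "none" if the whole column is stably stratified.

Evaluate Δρ/ρ₀ = −αΔT + βΔS across each adjacent pair:
  27–79 m: −αΔT+βΔS = −(2 × 10⁻⁴)(-4.4)+(8.1 × 10⁻⁴)(-0.61) = 3.9 × 10⁻⁴ → stable
  79–119 m: −αΔT+βΔS = −(2 × 10⁻⁴)(+1.8)+(8.1 × 10⁻⁴)(+0.02) = -3.4 × 10⁻⁴ → UNSTABLE
  119–191 m: −αΔT+βΔS = −(2 × 10⁻⁴)(-1.5)+(8.1 × 10⁻⁴)(-0.02) = 2.8 × 10⁻⁴ → stable
  191–205 m: −αΔT+βΔS = −(2 × 10⁻⁴)(+1.2)+(8.1 × 10⁻⁴)(+1.78) = 1.2 × 10⁻³ → stable
The 79–119 m interval has Δρ < 0: lighter water underlies denser water.

79–119 m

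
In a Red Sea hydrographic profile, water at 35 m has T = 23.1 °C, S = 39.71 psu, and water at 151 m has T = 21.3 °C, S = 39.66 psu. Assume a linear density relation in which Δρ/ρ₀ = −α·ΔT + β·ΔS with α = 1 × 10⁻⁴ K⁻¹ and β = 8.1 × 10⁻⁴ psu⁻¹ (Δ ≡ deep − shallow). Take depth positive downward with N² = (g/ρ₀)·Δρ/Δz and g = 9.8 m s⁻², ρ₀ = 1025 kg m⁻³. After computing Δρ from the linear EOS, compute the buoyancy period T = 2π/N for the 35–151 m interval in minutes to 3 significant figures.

ΔT = -1.8 K, ΔS = -0.05 psu (deep − shallow).
Δρ/ρ₀ = −αΔT + βΔS = 1.80 × 10⁻⁴ − 4.05 × 10⁻⁵ = 1.395 × 10⁻⁴, so Δρ ≈ 0.1430 kg m⁻³.
N² = (g/ρ₀)·Δρ/Δz = g·(Δρ/ρ₀)/Δz = 9.8 × 1.395 × 10⁻⁴ / 116 = 1.1785 × 10⁻⁵ s⁻².
N = √(1.1785 × 10⁻⁵) = 3.4329 × 10⁻³ rad s⁻¹ → T = 2π/N = 1.8303 × 10³ s = 30.505 min ≈ 30.5 min.

30.5 min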